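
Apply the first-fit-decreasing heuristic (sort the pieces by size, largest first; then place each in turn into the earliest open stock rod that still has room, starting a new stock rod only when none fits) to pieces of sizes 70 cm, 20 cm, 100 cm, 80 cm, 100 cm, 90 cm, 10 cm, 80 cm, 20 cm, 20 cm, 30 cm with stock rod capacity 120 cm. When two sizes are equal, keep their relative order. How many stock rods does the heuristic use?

Sorted descending: 100, 100, 90, 80, 80, 70, 30, 20, 20, 20, 10.
  100 → stock rod 1 (new)  [load 100/120]
  100 → stock rod 2 (new)  [load 100/120]
  90 → stock rod 3 (new)  [load 90/120]
  80 → stock rod 4 (new)  [load 80/120]
  80 → stock rod 5 (new)  [load 80/120]
  70 → stock rod 6 (new)  [load 70/120]
  30 → stock rod 3  [load 120/120]
  20 → stock rod 1  [load 120/120]
  20 → stock rod 2  [load 120/120]
  20 → stock rod 4  [load 100/120]
  10 → stock rod 4  [load 110/120]
6 stock rods opened.

6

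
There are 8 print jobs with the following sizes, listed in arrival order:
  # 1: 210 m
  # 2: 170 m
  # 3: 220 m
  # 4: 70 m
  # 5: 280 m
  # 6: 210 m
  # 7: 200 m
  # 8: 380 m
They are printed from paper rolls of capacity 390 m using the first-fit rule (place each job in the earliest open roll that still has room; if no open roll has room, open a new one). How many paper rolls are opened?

  210 → roll 1 (new)  [load 210/390]
  170 → roll 1  [load 380/390]
  220 → roll 2 (new)  [load 220/390]
  70 → roll 2  [load 290/390]
  280 → roll 3 (new)  [load 280/390]
  210 → roll 4 (new)  [load 210/390]
  200 → roll 5 (new)  [load 200/390]
  380 → roll 6 (new)  [load 380/390]
6 paper rolls opened.

6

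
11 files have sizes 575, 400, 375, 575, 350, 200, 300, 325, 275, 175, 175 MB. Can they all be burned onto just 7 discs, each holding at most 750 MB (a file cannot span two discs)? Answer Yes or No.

Yes

A valid assignment using 6 discs:
  disc 1: 575 + 175 = 750
  disc 2: 575 + 175 = 750
  disc 3: 400 + 350 = 750
  disc 4: 375 + 325 = 700
  disc 5: 300 + 275 = 575
  disc 6: 200 = 200
That uses only 6 ≤ 7, so 7 discs are enough.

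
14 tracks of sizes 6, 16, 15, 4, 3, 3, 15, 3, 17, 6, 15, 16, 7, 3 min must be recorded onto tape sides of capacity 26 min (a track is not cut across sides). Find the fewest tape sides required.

6

Total = 17 + 16 + 16 + 15 + 15 + 15 + 7 + 6 + 6 + 4 + 3 + 3 + 3 + 3 = 129 min.
Lower bound: ⌈129/26⌉ = 5 tape sides.
Also, 6 tracks each exceed 13 min, and no two of those can share a side, so at least 6 tape sides are needed.
A packing using 6 tape sides:
  side 1: 17 + 7 = 24
  side 2: 16 + 6 + 4 = 26
  side 3: 16 + 6 + 3 = 25
  side 4: 15 + 3 + 3 + 3 = 24
  side 5: 15 = 15
  side 6: 15 = 15
This matches the lower bound, so 6 is optimal.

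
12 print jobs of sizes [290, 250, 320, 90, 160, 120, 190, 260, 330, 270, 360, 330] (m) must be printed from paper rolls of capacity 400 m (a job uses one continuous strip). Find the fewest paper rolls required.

Total = 360 + 330 + 330 + 320 + 290 + 270 + 260 + 250 + 190 + 160 + 120 + 90 = 2970 m.
Lower bound: ⌈2970/400⌉ = 8 paper rolls.
A packing using 9 paper rolls:
  roll 1: 360 = 360
  roll 2: 330 = 330
  roll 3: 330 = 330
  roll 4: 320 = 320
  roll 5: 290 + 90 = 380
  roll 6: 270 + 120 = 390
  roll 7: 260 = 260
  roll 8: 250 = 250
  roll 9: 190 + 160 = 350
No arrangement into 8 paper rolls stays within capacity, so 9 is optimal.

9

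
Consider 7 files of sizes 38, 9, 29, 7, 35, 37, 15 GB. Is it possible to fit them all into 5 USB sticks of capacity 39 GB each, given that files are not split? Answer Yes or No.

Yes

A valid assignment using 5 USB sticks:
  USB stick 1: 38 = 38
  USB stick 2: 37 = 37
  USB stick 3: 35 = 35
  USB stick 4: 29 + 9 = 38
  USB stick 5: 15 + 7 = 22
Every load is within 39 GB, so 5 USB sticks suffice.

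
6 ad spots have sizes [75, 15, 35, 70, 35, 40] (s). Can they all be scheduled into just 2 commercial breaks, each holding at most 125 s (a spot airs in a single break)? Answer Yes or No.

No

Total = 270 s; ⌈270/125⌉ = 3.
At least 3 commercial breaks are required, but only 2 are allowed.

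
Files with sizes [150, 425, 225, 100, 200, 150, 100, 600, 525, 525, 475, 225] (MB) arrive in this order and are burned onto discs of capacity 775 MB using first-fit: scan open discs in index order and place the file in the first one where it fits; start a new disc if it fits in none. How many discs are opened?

6

  150 → disc 1 (new)  [load 150/775]
  425 → disc 1  [load 575/775]
  225 → disc 2 (new)  [load 225/775]
  100 → disc 1  [load 675/775]
  200 → disc 2  [load 425/775]
  150 → disc 2  [load 575/775]
  100 → disc 1  [load 775/775]
  600 → disc 3 (new)  [load 600/775]
  525 → disc 4 (new)  [load 525/775]
  525 → disc 5 (new)  [load 525/775]
  475 → disc 6 (new)  [load 475/775]
  225 → disc 4  [load 750/775]
6 discs opened.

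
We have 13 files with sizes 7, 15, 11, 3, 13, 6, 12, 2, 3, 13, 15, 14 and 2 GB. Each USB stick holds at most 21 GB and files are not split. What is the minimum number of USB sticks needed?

7

Total = 15 + 15 + 14 + 13 + 13 + 12 + 11 + 7 + 6 + 3 + 3 + 2 + 2 = 116 GB.
Lower bound: ⌈116/21⌉ = 6 USB sticks.
Also, 7 files each exceed 21/2 GB, and no two of those can share a USB stick, so at least 7 USB sticks are needed.
A packing using 7 USB sticks:
  USB stick 1: 15 + 6 = 21
  USB stick 2: 15 + 3 + 3 = 21
  USB stick 3: 14 + 7 = 21
  USB stick 4: 13 + 2 + 2 = 17
  USB stick 5: 13 = 13
  USB stick 6: 12 = 12
  USB stick 7: 11 = 11
This matches the lower bound, so 7 is optimal.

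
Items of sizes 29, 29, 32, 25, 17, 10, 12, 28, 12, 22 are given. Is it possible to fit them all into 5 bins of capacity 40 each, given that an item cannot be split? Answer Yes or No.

Total = 216; ⌈216/40⌉ = 6.
At least 6 bins are required, but only 5 are allowed.

No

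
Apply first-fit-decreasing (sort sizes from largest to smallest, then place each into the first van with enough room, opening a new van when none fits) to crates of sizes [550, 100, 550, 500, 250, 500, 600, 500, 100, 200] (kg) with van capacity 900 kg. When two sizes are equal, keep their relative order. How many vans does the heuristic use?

6

Sorted descending: 600, 550, 550, 500, 500, 500, 250, 200, 100, 100.
  600 → van 1 (new)  [load 600/900]
  550 → van 2 (new)  [load 550/900]
  550 → van 3 (new)  [load 550/900]
  500 → van 4 (new)  [load 500/900]
  500 → van 5 (new)  [load 500/900]
  500 → van 6 (new)  [load 500/900]
  250 → van 1  [load 850/900]
  200 → van 2  [load 750/900]
  100 → van 2  [load 850/900]
  100 → van 3  [load 650/900]
6 vans opened.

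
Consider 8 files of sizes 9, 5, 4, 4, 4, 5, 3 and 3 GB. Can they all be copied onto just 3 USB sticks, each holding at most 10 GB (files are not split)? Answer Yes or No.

Total = 37 GB; ⌈37/10⌉ = 4.
At least 4 USB sticks are required, but only 3 are allowed.

No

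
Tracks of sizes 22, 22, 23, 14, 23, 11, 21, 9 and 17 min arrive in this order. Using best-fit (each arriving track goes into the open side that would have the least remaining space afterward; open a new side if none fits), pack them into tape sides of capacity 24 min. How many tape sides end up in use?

8

  22 → side 1 (new)  [load 22/24]
  22 → side 2 (new)  [load 22/24]
  23 → side 3 (new)  [load 23/24]
  14 → side 4 (new)  [load 14/24]
  23 → side 5 (new)  [load 23/24]
  11 → side 6 (new)  [load 11/24]
  21 → side 7 (new)  [load 21/24]
  9 → side 4  [load 23/24]
  17 → side 8 (new)  [load 17/24]
8 tape sides opened.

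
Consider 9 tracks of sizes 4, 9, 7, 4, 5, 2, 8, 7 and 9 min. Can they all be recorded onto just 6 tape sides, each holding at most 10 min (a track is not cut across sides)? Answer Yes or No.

No

Total = 55 min; ⌈55/10⌉ = 6.
The bound of 6 does not rule out 6, but exhaustive search shows no assignment into 6 tape sides of capacity 10 min exists — the minimum is 7.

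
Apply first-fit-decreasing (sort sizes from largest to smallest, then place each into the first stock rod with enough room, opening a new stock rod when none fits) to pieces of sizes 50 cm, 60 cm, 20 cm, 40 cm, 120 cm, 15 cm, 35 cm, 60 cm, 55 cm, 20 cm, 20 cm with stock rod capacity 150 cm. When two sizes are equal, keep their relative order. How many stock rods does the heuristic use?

4

Sorted descending: 120, 60, 60, 55, 50, 40, 35, 20, 20, 20, 15.
  120 → stock rod 1 (new)  [load 120/150]
  60 → stock rod 2 (new)  [load 60/150]
  60 → stock rod 2  [load 120/150]
  55 → stock rod 3 (new)  [load 55/150]
  50 → stock rod 3  [load 105/150]
  40 → stock rod 3  [load 145/150]
  35 → stock rod 4 (new)  [load 35/150]
  20 → stock rod 1  [load 140/150]
  20 → stock rod 2  [load 140/150]
  20 → stock rod 4  [load 55/150]
  15 → stock rod 4  [load 70/150]
4 stock rods opened.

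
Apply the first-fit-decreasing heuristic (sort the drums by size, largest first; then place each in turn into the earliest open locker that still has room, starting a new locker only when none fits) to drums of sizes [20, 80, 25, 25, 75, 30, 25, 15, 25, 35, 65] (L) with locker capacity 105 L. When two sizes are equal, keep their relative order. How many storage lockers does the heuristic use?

Sorted descending: 80, 75, 65, 35, 30, 25, 25, 25, 25, 20, 15.
  80 → locker 1 (new)  [load 80/105]
  75 → locker 2 (new)  [load 75/105]
  65 → locker 3 (new)  [load 65/105]
  35 → locker 3  [load 100/105]
  30 → locker 2  [load 105/105]
  25 → locker 1  [load 105/105]
  25 → locker 4 (new)  [load 25/105]
  25 → locker 4  [load 50/105]
  25 → locker 4  [load 75/105]
  20 → locker 4  [load 95/105]
  15 → locker 5 (new)  [load 15/105]
5 storage lockers opened.

5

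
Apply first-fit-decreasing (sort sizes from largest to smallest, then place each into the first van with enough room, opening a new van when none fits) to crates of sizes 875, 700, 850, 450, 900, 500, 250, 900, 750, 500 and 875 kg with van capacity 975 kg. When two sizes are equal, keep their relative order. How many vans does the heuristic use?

9

Sorted descending: 900, 900, 875, 875, 850, 750, 700, 500, 500, 450, 250.
  900 → van 1 (new)  [load 900/975]
  900 → van 2 (new)  [load 900/975]
  875 → van 3 (new)  [load 875/975]
  875 → van 4 (new)  [load 875/975]
  850 → van 5 (new)  [load 850/975]
  750 → van 6 (new)  [load 750/975]
  700 → van 7 (new)  [load 700/975]
  500 → van 8 (new)  [load 500/975]
  500 → van 9 (new)  [load 500/975]
  450 → van 8  [load 950/975]
  250 → van 7  [load 950/975]
9 vans opened.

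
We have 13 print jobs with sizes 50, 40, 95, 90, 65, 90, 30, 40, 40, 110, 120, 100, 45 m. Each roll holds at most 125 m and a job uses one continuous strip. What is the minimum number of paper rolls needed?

9

Total = 120 + 110 + 100 + 95 + 90 + 90 + 65 + 50 + 45 + 40 + 40 + 40 + 30 = 915 m.
Lower bound: ⌈915/125⌉ = 8 paper rolls.
A packing using 9 paper rolls:
  roll 1: 120 = 120
  roll 2: 110 = 110
  roll 3: 100 = 100
  roll 4: 95 + 30 = 125
  roll 5: 90 = 90
  roll 6: 90 = 90
  roll 7: 65 + 50 = 115
  roll 8: 45 + 40 + 40 = 125
  roll 9: 40 = 40
No arrangement into 8 paper rolls stays within capacity, so 9 is optimal.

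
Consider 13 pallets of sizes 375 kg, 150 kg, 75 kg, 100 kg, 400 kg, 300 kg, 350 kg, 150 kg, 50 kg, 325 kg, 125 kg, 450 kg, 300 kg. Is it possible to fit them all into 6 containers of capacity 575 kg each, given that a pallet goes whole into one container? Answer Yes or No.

No

Total = 3150 kg; ⌈3150/575⌉ = 6.
7 pallets each exceed half the capacity and cannot share a container, forcing at least 7 containers.
At least 7 containers are required, but only 6 are allowed.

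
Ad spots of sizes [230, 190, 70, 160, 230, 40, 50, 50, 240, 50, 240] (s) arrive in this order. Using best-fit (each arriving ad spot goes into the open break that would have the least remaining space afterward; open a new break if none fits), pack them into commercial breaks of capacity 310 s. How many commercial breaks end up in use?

  230 → break 1 (new)  [load 230/310]
  190 → break 2 (new)  [load 190/310]
  70 → break 1  [load 300/310]
  160 → break 3 (new)  [load 160/310]
  230 → break 4 (new)  [load 230/310]
  40 → break 4  [load 270/310]
  50 → break 2  [load 240/310]
  50 → break 2  [load 290/310]
  240 → break 5 (new)  [load 240/310]
  50 → break 5  [load 290/310]
  240 → break 6 (new)  [load 240/310]
6 commercial breaks opened.

6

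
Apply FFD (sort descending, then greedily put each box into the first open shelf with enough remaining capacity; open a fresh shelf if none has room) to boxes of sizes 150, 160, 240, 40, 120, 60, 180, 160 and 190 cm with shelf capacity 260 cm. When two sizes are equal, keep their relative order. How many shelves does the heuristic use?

7

Sorted descending: 240, 190, 180, 160, 160, 150, 120, 60, 40.
  240 → shelf 1 (new)  [load 240/260]
  190 → shelf 2 (new)  [load 190/260]
  180 → shelf 3 (new)  [load 180/260]
  160 → shelf 4 (new)  [load 160/260]
  160 → shelf 5 (new)  [load 160/260]
  150 → shelf 6 (new)  [load 150/260]
  120 → shelf 7 (new)  [load 120/260]
  60 → shelf 2  [load 250/260]
  40 → shelf 3  [load 220/260]
7 shelves opened.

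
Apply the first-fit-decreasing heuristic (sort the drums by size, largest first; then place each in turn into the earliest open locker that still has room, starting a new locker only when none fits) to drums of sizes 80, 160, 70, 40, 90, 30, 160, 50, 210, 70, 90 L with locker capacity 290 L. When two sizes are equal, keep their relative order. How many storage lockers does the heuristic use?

4

Sorted descending: 210, 160, 160, 90, 90, 80, 70, 70, 50, 40, 30.
  210 → locker 1 (new)  [load 210/290]
  160 → locker 2 (new)  [load 160/290]
  160 → locker 3 (new)  [load 160/290]
  90 → locker 2  [load 250/290]
  90 → locker 3  [load 250/290]
  80 → locker 1  [load 290/290]
  70 → locker 4 (new)  [load 70/290]
  70 → locker 4  [load 140/290]
  50 → locker 4  [load 190/290]
  40 → locker 2  [load 290/290]
  30 → locker 3  [load 280/290]
4 storage lockers opened.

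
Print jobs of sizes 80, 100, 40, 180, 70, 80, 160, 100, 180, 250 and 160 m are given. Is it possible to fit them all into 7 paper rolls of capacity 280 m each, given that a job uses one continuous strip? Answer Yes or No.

Yes

A valid assignment using 6 paper rolls:
  roll 1: 250 = 250
  roll 2: 180 + 100 = 280
  roll 3: 180 + 100 = 280
  roll 4: 160 + 80 + 40 = 280
  roll 5: 160 + 80 = 240
  roll 6: 70 = 70
That uses only 6 ≤ 7, so 7 paper rolls are enough.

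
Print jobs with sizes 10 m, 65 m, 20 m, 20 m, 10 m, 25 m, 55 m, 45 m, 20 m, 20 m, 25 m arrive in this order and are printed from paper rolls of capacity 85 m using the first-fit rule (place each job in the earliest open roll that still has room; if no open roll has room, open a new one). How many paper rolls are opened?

4

  10 → roll 1 (new)  [load 10/85]
  65 → roll 1  [load 75/85]
  20 → roll 2 (new)  [load 20/85]
  20 → roll 2  [load 40/85]
  10 → roll 1  [load 85/85]
  25 → roll 2  [load 65/85]
  55 → roll 3 (new)  [load 55/85]
  45 → roll 4 (new)  [load 45/85]
  20 → roll 2  [load 85/85]
  20 → roll 3  [load 75/85]
  25 → roll 4  [load 70/85]
4 paper rolls opened.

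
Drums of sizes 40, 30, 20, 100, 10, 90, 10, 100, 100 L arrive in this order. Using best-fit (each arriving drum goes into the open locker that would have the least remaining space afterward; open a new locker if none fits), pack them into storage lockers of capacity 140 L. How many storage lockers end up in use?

5

  40 → locker 1 (new)  [load 40/140]
  30 → locker 1  [load 70/140]
  20 → locker 1  [load 90/140]
  100 → locker 2 (new)  [load 100/140]
  10 → locker 2  [load 110/140]
  90 → locker 3 (new)  [load 90/140]
  10 → locker 2  [load 120/140]
  100 → locker 4 (new)  [load 100/140]
  100 → locker 5 (new)  [load 100/140]
5 storage lockers opened.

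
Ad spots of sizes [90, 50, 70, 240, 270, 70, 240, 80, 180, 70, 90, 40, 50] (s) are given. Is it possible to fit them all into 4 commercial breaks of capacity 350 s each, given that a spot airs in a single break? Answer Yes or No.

No

Total = 1540 s; ⌈1540/350⌉ = 5.
At least 5 commercial breaks are required, but only 4 are allowed.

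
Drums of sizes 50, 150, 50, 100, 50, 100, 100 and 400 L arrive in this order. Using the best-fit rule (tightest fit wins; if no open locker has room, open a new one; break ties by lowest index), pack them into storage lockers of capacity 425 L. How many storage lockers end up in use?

3

  50 → locker 1 (new)  [load 50/425]
  150 → locker 1  [load 200/425]
  50 → locker 1  [load 250/425]
  100 → locker 1  [load 350/425]
  50 → locker 1  [load 400/425]
  100 → locker 2 (new)  [load 100/425]
  100 → locker 2  [load 200/425]
  400 → locker 3 (new)  [load 400/425]
3 storage lockers opened.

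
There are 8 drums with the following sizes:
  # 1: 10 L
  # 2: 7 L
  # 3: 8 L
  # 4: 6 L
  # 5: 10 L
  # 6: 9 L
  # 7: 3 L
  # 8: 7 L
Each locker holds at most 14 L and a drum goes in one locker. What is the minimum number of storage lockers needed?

Total = 10 + 10 + 9 + 8 + 7 + 7 + 6 + 3 = 60 L.
Lower bound: ⌈60/14⌉ = 5 storage lockers.
A packing using 5 storage lockers:
  locker 1: 10 + 3 = 13
  locker 2: 10 = 10
  locker 3: 9 = 9
  locker 4: 8 + 6 = 14
  locker 5: 7 + 7 = 14
This matches the lower bound, so 5 is optimal.

5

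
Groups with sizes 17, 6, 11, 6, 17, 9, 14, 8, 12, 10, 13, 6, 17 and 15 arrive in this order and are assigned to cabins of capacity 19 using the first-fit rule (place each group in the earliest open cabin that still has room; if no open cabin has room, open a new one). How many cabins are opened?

10

  17 → cabin 1 (new)  [load 17/19]
  6 → cabin 2 (new)  [load 6/19]
  11 → cabin 2  [load 17/19]
  6 → cabin 3 (new)  [load 6/19]
  17 → cabin 4 (new)  [load 17/19]
  9 → cabin 3  [load 15/19]
  14 → cabin 5 (new)  [load 14/19]
  8 → cabin 6 (new)  [load 8/19]
  12 → cabin 7 (new)  [load 12/19]
  10 → cabin 6  [load 18/19]
  13 → cabin 8 (new)  [load 13/19]
  6 → cabin 7  [load 18/19]
  17 → cabin 9 (new)  [load 17/19]
  15 → cabin 10 (new)  [load 15/19]
10 cabins opened.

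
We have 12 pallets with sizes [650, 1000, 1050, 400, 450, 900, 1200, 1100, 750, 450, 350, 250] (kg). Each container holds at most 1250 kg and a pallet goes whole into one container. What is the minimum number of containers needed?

8

Total = 1200 + 1100 + 1050 + 1000 + 900 + 750 + 650 + 450 + 450 + 400 + 350 + 250 = 8550 kg.
Lower bound: ⌈8550/1250⌉ = 7 containers.
A packing using 8 containers:
  container 1: 1200 = 1200
  container 2: 1100 = 1100
  container 3: 1050 = 1050
  container 4: 1000 + 250 = 1250
  container 5: 900 + 350 = 1250
  container 6: 750 + 450 = 1200
  container 7: 650 + 450 = 1100
  container 8: 400 = 400
No arrangement into 7 containers stays within capacity, so 8 is optimal.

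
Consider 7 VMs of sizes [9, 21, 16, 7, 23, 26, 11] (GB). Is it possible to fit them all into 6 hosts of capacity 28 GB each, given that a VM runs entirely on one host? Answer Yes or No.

A valid assignment using 5 hosts:
  host 1: 26 = 26
  host 2: 23 = 23
  host 3: 21 + 7 = 28
  host 4: 16 + 11 = 27
  host 5: 9 = 9
That uses only 5 ≤ 6, so 6 hosts are enough.

Yes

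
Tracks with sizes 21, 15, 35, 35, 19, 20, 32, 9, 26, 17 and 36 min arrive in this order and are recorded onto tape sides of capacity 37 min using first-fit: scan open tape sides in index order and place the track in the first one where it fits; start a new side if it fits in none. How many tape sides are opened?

8

  21 → side 1 (new)  [load 21/37]
  15 → side 1  [load 36/37]
  35 → side 2 (new)  [load 35/37]
  35 → side 3 (new)  [load 35/37]
  19 → side 4 (new)  [load 19/37]
  20 → side 5 (new)  [load 20/37]
  32 → side 6 (new)  [load 32/37]
  9 → side 4  [load 28/37]
  26 → side 7 (new)  [load 26/37]
  17 → side 5  [load 37/37]
  36 → side 8 (new)  [load 36/37]
8 tape sides opened.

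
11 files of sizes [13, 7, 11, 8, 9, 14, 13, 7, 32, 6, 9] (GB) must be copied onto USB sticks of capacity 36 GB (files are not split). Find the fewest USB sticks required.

4

Total = 32 + 14 + 13 + 13 + 11 + 9 + 9 + 8 + 7 + 7 + 6 = 129 GB.
Lower bound: ⌈129/36⌉ = 4 USB sticks.
A packing using 4 USB sticks:
  USB stick 1: 32 = 32
  USB stick 2: 14 + 13 + 9 = 36
  USB stick 3: 13 + 11 + 9 = 33
  USB stick 4: 8 + 7 + 7 + 6 = 28
This matches the lower bound, so 4 is optimal.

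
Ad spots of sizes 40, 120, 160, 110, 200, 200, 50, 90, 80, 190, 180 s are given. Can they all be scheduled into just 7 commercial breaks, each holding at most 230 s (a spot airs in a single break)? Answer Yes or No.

Yes

A valid assignment using 7 commercial breaks:
  break 1: 200 = 200
  break 2: 200 = 200
  break 3: 190 + 40 = 230
  break 4: 180 + 50 = 230
  break 5: 160 = 160
  break 6: 120 + 110 = 230
  break 7: 90 + 80 = 170
Every load is within 230 s, so 7 commercial breaks suffice.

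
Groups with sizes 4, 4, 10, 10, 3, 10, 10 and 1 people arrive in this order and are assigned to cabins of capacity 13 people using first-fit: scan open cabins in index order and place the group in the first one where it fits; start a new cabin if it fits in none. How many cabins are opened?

  4 → cabin 1 (new)  [load 4/13]
  4 → cabin 1  [load 8/13]
  10 → cabin 2 (new)  [load 10/13]
  10 → cabin 3 (new)  [load 10/13]
  3 → cabin 1  [load 11/13]
  10 → cabin 4 (new)  [load 10/13]
  10 → cabin 5 (new)  [load 10/13]
  1 → cabin 1  [load 12/13]
5 cabins opened.

5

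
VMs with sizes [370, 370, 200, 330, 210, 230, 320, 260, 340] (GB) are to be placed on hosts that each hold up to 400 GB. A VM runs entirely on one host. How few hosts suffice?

9

Total = 370 + 370 + 340 + 330 + 320 + 260 + 230 + 210 + 200 = 2630 GB.
Lower bound: ⌈2630/400⌉ = 7 hosts.
Also, 8 VMs each exceed 200 GB, and no two of those can share a host, so at least 8 hosts are needed.
A packing using 9 hosts:
  host 1: 370 = 370
  host 2: 370 = 370
  host 3: 340 = 340
  host 4: 330 = 330
  host 5: 320 = 320
  host 6: 260 = 260
  host 7: 230 = 230
  host 8: 210 = 210
  host 9: 200 = 200
No arrangement into 8 hosts stays within capacity, so 9 is optimal.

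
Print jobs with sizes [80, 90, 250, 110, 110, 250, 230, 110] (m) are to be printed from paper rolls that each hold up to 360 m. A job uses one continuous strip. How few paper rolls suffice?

Total = 250 + 250 + 230 + 110 + 110 + 110 + 90 + 80 = 1230 m.
Lower bound: ⌈1230/360⌉ = 4 paper rolls.
A packing using 4 paper rolls:
  roll 1: 250 + 110 = 360
  roll 2: 250 + 110 = 360
  roll 3: 230 + 110 = 340
  roll 4: 90 + 80 = 170
This matches the lower bound, so 4 is optimal.

4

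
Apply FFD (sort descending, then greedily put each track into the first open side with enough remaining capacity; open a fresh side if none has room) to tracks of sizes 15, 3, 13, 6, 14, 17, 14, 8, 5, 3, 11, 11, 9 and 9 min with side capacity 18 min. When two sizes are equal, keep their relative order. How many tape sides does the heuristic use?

Sorted descending: 17, 15, 14, 14, 13, 11, 11, 9, 9, 8, 6, 5, 3, 3.
  17 → side 1 (new)  [load 17/18]
  15 → side 2 (new)  [load 15/18]
  14 → side 3 (new)  [load 14/18]
  14 → side 4 (new)  [load 14/18]
  13 → side 5 (new)  [load 13/18]
  11 → side 6 (new)  [load 11/18]
  11 → side 7 (new)  [load 11/18]
  9 → side 8 (new)  [load 9/18]
  9 → side 8  [load 18/18]
  8 → side 9 (new)  [load 8/18]
  6 → side 6  [load 17/18]
  5 → side 5  [load 18/18]
  3 → side 2  [load 18/18]
  3 → side 3  [load 17/18]
9 tape sides opened.

9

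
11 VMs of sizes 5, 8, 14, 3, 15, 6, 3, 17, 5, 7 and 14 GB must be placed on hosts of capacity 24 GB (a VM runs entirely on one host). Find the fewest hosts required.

Total = 17 + 15 + 14 + 14 + 8 + 7 + 6 + 5 + 5 + 3 + 3 = 97 GB.
Lower bound: ⌈97/24⌉ = 5 hosts.
A packing using 5 hosts:
  host 1: 17 + 7 = 24
  host 2: 15 + 8 = 23
  host 3: 14 + 6 + 3 = 23
  host 4: 14 + 5 + 5 = 24
  host 5: 3 = 3
This matches the lower bound, so 5 is optimal.

5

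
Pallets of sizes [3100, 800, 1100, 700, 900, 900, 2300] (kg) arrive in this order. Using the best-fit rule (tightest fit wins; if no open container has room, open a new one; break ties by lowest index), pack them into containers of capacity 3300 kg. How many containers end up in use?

4

  3100 → container 1 (new)  [load 3100/3300]
  800 → container 2 (new)  [load 800/3300]
  1100 → container 2  [load 1900/3300]
  700 → container 2  [load 2600/3300]
  900 → container 3 (new)  [load 900/3300]
  900 → container 3  [load 1800/3300]
  2300 → container 4 (new)  [load 2300/3300]
4 containers opened.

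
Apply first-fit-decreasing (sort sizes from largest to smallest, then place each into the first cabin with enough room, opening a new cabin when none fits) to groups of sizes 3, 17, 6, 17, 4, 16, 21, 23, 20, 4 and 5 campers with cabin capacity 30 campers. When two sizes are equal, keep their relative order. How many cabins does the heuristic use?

6

Sorted descending: 23, 21, 20, 17, 17, 16, 6, 5, 4, 4, 3.
  23 → cabin 1 (new)  [load 23/30]
  21 → cabin 2 (new)  [load 21/30]
  20 → cabin 3 (new)  [load 20/30]
  17 → cabin 4 (new)  [load 17/30]
  17 → cabin 5 (new)  [load 17/30]
  16 → cabin 6 (new)  [load 16/30]
  6 → cabin 1  [load 29/30]
  5 → cabin 2  [load 26/30]
  4 → cabin 2  [load 30/30]
  4 → cabin 3  [load 24/30]
  3 → cabin 3  [load 27/30]
6 cabins opened.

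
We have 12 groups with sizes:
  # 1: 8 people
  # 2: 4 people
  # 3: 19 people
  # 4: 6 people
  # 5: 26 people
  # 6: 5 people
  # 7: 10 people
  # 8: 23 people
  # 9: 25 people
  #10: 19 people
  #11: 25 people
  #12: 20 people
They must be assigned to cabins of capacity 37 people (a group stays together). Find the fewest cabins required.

7

Total = 26 + 25 + 25 + 23 + 20 + 19 + 19 + 10 + 8 + 6 + 5 + 4 = 190 people.
Lower bound: ⌈190/37⌉ = 6 cabins.
Also, 7 groups each exceed 37/2 people, and no two of those can share a cabin, so at least 7 cabins are needed.
A packing using 7 cabins:
  cabin 1: 26 + 10 = 36
  cabin 2: 25 + 8 + 4 = 37
  cabin 3: 25 + 6 + 5 = 36
  cabin 4: 23 = 23
  cabin 5: 20 = 20
  cabin 6: 19 = 19
  cabin 7: 19 = 19
This matches the lower bound, so 7 is optimal.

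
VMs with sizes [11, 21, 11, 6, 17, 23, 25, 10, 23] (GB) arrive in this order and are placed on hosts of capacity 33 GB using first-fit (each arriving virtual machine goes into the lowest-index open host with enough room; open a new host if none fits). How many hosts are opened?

6

  11 → host 1 (new)  [load 11/33]
  21 → host 1  [load 32/33]
  11 → host 2 (new)  [load 11/33]
  6 → host 2  [load 17/33]
  17 → host 3 (new)  [load 17/33]
  23 → host 4 (new)  [load 23/33]
  25 → host 5 (new)  [load 25/33]
  10 → host 2  [load 27/33]
  23 → host 6 (new)  [load 23/33]
6 hosts opened.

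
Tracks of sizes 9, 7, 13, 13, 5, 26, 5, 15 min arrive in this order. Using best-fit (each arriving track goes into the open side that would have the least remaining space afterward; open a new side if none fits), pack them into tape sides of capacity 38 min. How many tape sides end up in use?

  9 → side 1 (new)  [load 9/38]
  7 → side 1  [load 16/38]
  13 → side 1  [load 29/38]
  13 → side 2 (new)  [load 13/38]
  5 → side 1  [load 34/38]
  26 → side 3 (new)  [load 26/38]
  5 → side 3  [load 31/38]
  15 → side 2  [load 28/38]
3 tape sides opened.

3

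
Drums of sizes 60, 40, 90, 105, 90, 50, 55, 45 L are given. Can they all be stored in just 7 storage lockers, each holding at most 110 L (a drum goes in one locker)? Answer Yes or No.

A valid assignment using 6 storage lockers:
  locker 1: 105 = 105
  locker 2: 90 = 90
  locker 3: 90 = 90
  locker 4: 60 + 50 = 110
  locker 5: 55 + 45 = 100
  locker 6: 40 = 40
That uses only 6 ≤ 7, so 7 storage lockers are enough.

Yes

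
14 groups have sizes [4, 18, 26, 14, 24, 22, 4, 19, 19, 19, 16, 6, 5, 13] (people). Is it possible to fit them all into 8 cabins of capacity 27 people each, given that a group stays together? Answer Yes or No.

No

Total = 209 people; ⌈209/27⌉ = 8.
9 groups each exceed half the capacity and cannot share a cabin, forcing at least 9 cabins.
At least 9 cabins are required, but only 8 are allowed.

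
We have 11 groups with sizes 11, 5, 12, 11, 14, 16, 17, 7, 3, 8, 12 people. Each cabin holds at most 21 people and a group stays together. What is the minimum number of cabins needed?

Total = 17 + 16 + 14 + 12 + 12 + 11 + 11 + 8 + 7 + 5 + 3 = 116 people.
Lower bound: ⌈116/21⌉ = 6 cabins.
Also, 7 groups each exceed 21/2 people, and no two of those can share a cabin, so at least 7 cabins are needed.
A packing using 7 cabins:
  cabin 1: 17 + 3 = 20
  cabin 2: 16 + 5 = 21
  cabin 3: 14 + 7 = 21
  cabin 4: 12 + 8 = 20
  cabin 5: 12 = 12
  cabin 6: 11 = 11
  cabin 7: 11 = 11
This matches the lower bound, so 7 is optimal.

7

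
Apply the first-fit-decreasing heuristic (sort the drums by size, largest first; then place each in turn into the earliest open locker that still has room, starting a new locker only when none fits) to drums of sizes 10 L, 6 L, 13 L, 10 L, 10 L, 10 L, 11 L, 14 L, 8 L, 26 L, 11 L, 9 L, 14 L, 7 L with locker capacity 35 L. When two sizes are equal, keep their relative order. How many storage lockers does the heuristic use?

Sorted descending: 26, 14, 14, 13, 11, 11, 10, 10, 10, 10, 9, 8, 7, 6.
  26 → locker 1 (new)  [load 26/35]
  14 → locker 2 (new)  [load 14/35]
  14 → locker 2  [load 28/35]
  13 → locker 3 (new)  [load 13/35]
  11 → locker 3  [load 24/35]
  11 → locker 3  [load 35/35]
  10 → locker 4 (new)  [load 10/35]
  10 → locker 4  [load 20/35]
  10 → locker 4  [load 30/35]
  10 → locker 5 (new)  [load 10/35]
  9 → locker 1  [load 35/35]
  8 → locker 5  [load 18/35]
  7 → locker 2  [load 35/35]
  6 → locker 5  [load 24/35]
5 storage lockers opened.

5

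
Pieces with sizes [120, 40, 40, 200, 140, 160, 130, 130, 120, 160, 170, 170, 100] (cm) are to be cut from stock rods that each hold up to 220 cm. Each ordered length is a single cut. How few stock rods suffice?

Total = 200 + 170 + 170 + 160 + 160 + 140 + 130 + 130 + 120 + 120 + 100 + 40 + 40 = 1680 cm.
Lower bound: ⌈1680/220⌉ = 8 stock rods.
Also, 10 pieces each exceed 110 cm, and no two of those can share a stock rod, so at least 10 stock rods are needed.
A packing using 10 stock rods:
  stock rod 1: 200 = 200
  stock rod 2: 170 + 40 = 210
  stock rod 3: 170 + 40 = 210
  stock rod 4: 160 = 160
  stock rod 5: 160 = 160
  stock rod 6: 140 = 140
  stock rod 7: 130 = 130
  stock rod 8: 130 = 130
  stock rod 9: 120 + 100 = 220
  stock rod 10: 120 = 120
This matches the lower bound, so 10 is optimal.

10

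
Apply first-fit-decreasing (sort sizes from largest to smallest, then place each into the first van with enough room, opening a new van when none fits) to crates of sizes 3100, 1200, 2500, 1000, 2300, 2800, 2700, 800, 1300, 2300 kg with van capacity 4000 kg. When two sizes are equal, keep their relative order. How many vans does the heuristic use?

6

Sorted descending: 3100, 2800, 2700, 2500, 2300, 2300, 1300, 1200, 1000, 800.
  3100 → van 1 (new)  [load 3100/4000]
  2800 → van 2 (new)  [load 2800/4000]
  2700 → van 3 (new)  [load 2700/4000]
  2500 → van 4 (new)  [load 2500/4000]
  2300 → van 5 (new)  [load 2300/4000]
  2300 → van 6 (new)  [load 2300/4000]
  1300 → van 3  [load 4000/4000]
  1200 → van 2  [load 4000/4000]
  1000 → van 4  [load 3500/4000]
  800 → van 1  [load 3900/4000]
6 vans opened.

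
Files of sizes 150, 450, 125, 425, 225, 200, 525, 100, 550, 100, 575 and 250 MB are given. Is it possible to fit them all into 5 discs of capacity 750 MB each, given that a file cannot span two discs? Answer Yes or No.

Yes

A valid assignment using 5 discs:
  disc 1: 575 + 150 = 725
  disc 2: 550 + 200 = 750
  disc 3: 525 + 225 = 750
  disc 4: 450 + 250 = 700
  disc 5: 425 + 125 + 100 + 100 = 750
Every load is within 750 MB, so 5 discs suffice.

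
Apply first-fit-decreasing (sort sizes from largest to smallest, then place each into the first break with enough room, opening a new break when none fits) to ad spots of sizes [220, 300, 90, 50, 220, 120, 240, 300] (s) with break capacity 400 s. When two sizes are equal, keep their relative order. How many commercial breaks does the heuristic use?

5

Sorted descending: 300, 300, 240, 220, 220, 120, 90, 50.
  300 → break 1 (new)  [load 300/400]
  300 → break 2 (new)  [load 300/400]
  240 → break 3 (new)  [load 240/400]
  220 → break 4 (new)  [load 220/400]
  220 → break 5 (new)  [load 220/400]
  120 → break 3  [load 360/400]
  90 → break 1  [load 390/400]
  50 → break 2  [load 350/400]
5 commercial breaks opened.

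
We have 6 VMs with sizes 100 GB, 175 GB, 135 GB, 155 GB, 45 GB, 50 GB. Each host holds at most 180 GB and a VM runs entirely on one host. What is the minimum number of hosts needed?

4

Total = 175 + 155 + 135 + 100 + 50 + 45 = 660 GB.
Lower bound: ⌈660/180⌉ = 4 hosts.
A packing using 4 hosts:
  host 1: 175 = 175
  host 2: 155 = 155
  host 3: 135 + 45 = 180
  host 4: 100 + 50 = 150
This matches the lower bound, so 4 is optimal.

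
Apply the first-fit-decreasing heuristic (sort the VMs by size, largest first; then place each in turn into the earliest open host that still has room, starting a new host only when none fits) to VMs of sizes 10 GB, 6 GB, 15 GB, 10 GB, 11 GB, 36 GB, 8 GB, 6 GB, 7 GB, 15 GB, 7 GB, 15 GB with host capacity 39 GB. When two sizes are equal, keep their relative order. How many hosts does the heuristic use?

4

Sorted descending: 36, 15, 15, 15, 11, 10, 10, 8, 7, 7, 6, 6.
  36 → host 1 (new)  [load 36/39]
  15 → host 2 (new)  [load 15/39]
  15 → host 2  [load 30/39]
  15 → host 3 (new)  [load 15/39]
  11 → host 3  [load 26/39]
  10 → host 3  [load 36/39]
  10 → host 4 (new)  [load 10/39]
  8 → host 2  [load 38/39]
  7 → host 4  [load 17/39]
  7 → host 4  [load 24/39]
  6 → host 4  [load 30/39]
  6 → host 4  [load 36/39]
4 hosts opened.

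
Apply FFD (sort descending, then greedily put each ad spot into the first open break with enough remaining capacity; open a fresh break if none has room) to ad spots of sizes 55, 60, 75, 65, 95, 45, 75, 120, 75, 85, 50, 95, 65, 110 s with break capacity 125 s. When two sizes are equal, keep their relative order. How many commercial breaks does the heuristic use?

Sorted descending: 120, 110, 95, 95, 85, 75, 75, 75, 65, 65, 60, 55, 50, 45.
  120 → break 1 (new)  [load 120/125]
  110 → break 2 (new)  [load 110/125]
  95 → break 3 (new)  [load 95/125]
  95 → break 4 (new)  [load 95/125]
  85 → break 5 (new)  [load 85/125]
  75 → break 6 (new)  [load 75/125]
  75 → break 7 (new)  [load 75/125]
  75 → break 8 (new)  [load 75/125]
  65 → break 9 (new)  [load 65/125]
  65 → break 10 (new)  [load 65/125]
  60 → break 9  [load 125/125]
  55 → break 10  [load 120/125]
  50 → break 6  [load 125/125]
  45 → break 7  [load 120/125]
10 commercial breaks opened.

10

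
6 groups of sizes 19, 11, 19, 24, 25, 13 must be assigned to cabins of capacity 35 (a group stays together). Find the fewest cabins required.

Total = 25 + 24 + 19 + 19 + 13 + 11 = 111.
Lower bound: ⌈111/35⌉ = 4 cabins.
A packing using 4 cabins:
  cabin 1: 25 = 25
  cabin 2: 24 + 11 = 35
  cabin 3: 19 + 13 = 32
  cabin 4: 19 = 19
This matches the lower bound, so 4 is optimal.

4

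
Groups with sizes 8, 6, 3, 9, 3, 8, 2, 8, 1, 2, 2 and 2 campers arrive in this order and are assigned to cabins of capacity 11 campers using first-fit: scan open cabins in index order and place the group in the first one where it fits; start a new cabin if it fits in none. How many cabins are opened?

6

  8 → cabin 1 (new)  [load 8/11]
  6 → cabin 2 (new)  [load 6/11]
  3 → cabin 1  [load 11/11]
  9 → cabin 3 (new)  [load 9/11]
  3 → cabin 2  [load 9/11]
  8 → cabin 4 (new)  [load 8/11]
  2 → cabin 2  [load 11/11]
  8 → cabin 5 (new)  [load 8/11]
  1 → cabin 3  [load 10/11]
  2 → cabin 4  [load 10/11]
  2 → cabin 5  [load 10/11]
  2 → cabin 6 (new)  [load 2/11]
6 cabins opened.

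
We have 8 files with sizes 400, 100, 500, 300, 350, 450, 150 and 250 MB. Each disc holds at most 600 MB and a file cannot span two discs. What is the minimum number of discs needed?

5

Total = 500 + 450 + 400 + 350 + 300 + 250 + 150 + 100 = 2500 MB.
Lower bound: ⌈2500/600⌉ = 5 discs.
A packing using 5 discs:
  disc 1: 500 + 100 = 600
  disc 2: 450 + 150 = 600
  disc 3: 400 = 400
  disc 4: 350 + 250 = 600
  disc 5: 300 = 300
This matches the lower bound, so 5 is optimal.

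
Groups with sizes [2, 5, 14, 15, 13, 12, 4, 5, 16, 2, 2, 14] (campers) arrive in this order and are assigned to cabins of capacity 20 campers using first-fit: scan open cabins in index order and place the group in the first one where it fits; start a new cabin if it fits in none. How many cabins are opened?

6

  2 → cabin 1 (new)  [load 2/20]
  5 → cabin 1  [load 7/20]
  14 → cabin 2 (new)  [load 14/20]
  15 → cabin 3 (new)  [load 15/20]
  13 → cabin 1  [load 20/20]
  12 → cabin 4 (new)  [load 12/20]
  4 → cabin 2  [load 18/20]
  5 → cabin 3  [load 20/20]
  16 → cabin 5 (new)  [load 16/20]
  2 → cabin 2  [load 20/20]
  2 → cabin 4  [load 14/20]
  14 → cabin 6 (new)  [load 14/20]
6 cabins opened.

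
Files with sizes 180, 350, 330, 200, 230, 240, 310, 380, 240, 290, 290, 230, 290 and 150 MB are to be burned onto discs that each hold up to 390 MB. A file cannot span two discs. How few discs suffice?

Total = 380 + 350 + 330 + 310 + 290 + 290 + 290 + 240 + 240 + 230 + 230 + 200 + 180 + 150 = 3710 MB.
Lower bound: ⌈3710/390⌉ = 10 discs.
Also, 12 files each exceed 195 MB, and no two of those can share a disc, so at least 12 discs are needed.
A packing using 12 discs:
  disc 1: 380 = 380
  disc 2: 350 = 350
  disc 3: 330 = 330
  disc 4: 310 = 310
  disc 5: 290 = 290
  disc 6: 290 = 290
  disc 7: 290 = 290
  disc 8: 240 + 150 = 390
  disc 9: 240 = 240
  disc 10: 230 = 230
  disc 11: 230 = 230
  disc 12: 200 + 180 = 380
This matches the lower bound, so 12 is optimal.

12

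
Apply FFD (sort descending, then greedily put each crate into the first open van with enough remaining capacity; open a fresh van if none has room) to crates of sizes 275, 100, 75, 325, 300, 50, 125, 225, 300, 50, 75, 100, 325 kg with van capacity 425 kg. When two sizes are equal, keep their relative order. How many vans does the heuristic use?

6

Sorted descending: 325, 325, 300, 300, 275, 225, 125, 100, 100, 75, 75, 50, 50.
  325 → van 1 (new)  [load 325/425]
  325 → van 2 (new)  [load 325/425]
  300 → van 3 (new)  [load 300/425]
  300 → van 4 (new)  [load 300/425]
  275 → van 5 (new)  [load 275/425]
  225 → van 6 (new)  [load 225/425]
  125 → van 3  [load 425/425]
  100 → van 1  [load 425/425]
  100 → van 2  [load 425/425]
  75 → van 4  [load 375/425]
  75 → van 5  [load 350/425]
  50 → van 4  [load 425/425]
  50 → van 5  [load 400/425]
6 vans opened.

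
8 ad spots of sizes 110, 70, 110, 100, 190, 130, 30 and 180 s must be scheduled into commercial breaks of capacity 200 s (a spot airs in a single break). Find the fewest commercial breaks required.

Total = 190 + 180 + 130 + 110 + 110 + 100 + 70 + 30 = 920 s.
Lower bound: ⌈920/200⌉ = 5 commercial breaks.
A packing using 6 commercial breaks:
  break 1: 190 = 190
  break 2: 180 = 180
  break 3: 130 + 70 = 200
  break 4: 110 + 30 = 140
  break 5: 110 = 110
  break 6: 100 = 100
No arrangement into 5 commercial breaks stays within capacity, so 6 is optimal.

6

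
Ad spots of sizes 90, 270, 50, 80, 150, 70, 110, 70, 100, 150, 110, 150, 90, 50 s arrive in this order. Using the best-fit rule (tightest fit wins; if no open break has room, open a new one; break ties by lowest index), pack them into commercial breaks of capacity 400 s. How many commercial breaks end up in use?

4

  90 → break 1 (new)  [load 90/400]
  270 → break 1  [load 360/400]
  50 → break 2 (new)  [load 50/400]
  80 → break 2  [load 130/400]
  150 → break 2  [load 280/400]
  70 → break 2  [load 350/400]
  110 → break 3 (new)  [load 110/400]
  70 → break 3  [load 180/400]
  100 → break 3  [load 280/400]
  150 → break 4 (new)  [load 150/400]
  110 → break 3  [load 390/400]
  150 → break 4  [load 300/400]
  90 → break 4  [load 390/400]
  50 → break 2  [load 400/400]
4 commercial breaks opened.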